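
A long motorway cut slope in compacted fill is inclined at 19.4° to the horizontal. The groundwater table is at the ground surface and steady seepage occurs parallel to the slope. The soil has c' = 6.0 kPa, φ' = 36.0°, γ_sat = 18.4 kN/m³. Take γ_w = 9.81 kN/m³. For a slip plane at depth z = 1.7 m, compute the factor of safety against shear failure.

With seepage parallel to the slope and the water table at the surface, the effective normal stress on the slip plane uses the buoyant unit weight γ' = γ_sat − γ_w while the driving shear stress uses γ_sat:
FS = [c' + γ' z cos²β tanφ'] / [γ_sat z sinβ cosβ]
γ' = 18.4 − 9.81 = 8.59 kN/m³
Numerator = 6.0 + 8.59·1.7·cos²19.4°·tan36.0° = 6.0 + 8.59·1.7·0.8897·0.7265 = 15.439 kPa
Denominator = 18.4·1.7·sin19.4°·cos19.4° = 18.4·1.7·0.3322·0.9432 = 9.800 kPa
FS = 15.439 / 9.800 = 1.575

FS = 1.58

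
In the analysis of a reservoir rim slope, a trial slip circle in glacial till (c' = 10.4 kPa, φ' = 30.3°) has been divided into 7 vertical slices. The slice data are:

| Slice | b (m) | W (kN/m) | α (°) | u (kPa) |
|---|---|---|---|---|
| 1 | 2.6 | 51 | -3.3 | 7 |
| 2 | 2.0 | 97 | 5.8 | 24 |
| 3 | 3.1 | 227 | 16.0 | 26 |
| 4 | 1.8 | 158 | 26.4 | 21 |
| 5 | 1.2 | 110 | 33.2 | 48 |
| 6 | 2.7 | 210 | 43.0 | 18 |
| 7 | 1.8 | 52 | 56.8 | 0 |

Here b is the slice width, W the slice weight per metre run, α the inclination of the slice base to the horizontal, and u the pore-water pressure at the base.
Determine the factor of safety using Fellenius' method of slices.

FS = 1.18

Ordinary method of slices: FS = Σ[c'·Δl_i + (W_i cosα_i − u_i·Δl_i)·tanφ'] / Σ W_i sinα_i, with Δl_i = b_i / cosα_i.
Slice 1: Δl = 2.6/cos(-3.3°) = 2.604 m; N'_1 = 51·cos(-3.3°) − 7·2.604 = 32.7; c'Δl = 27.08; W sinα = -2.9
Slice 2: Δl = 2.0/cos5.8° = 2.010 m; N'_2 = 97·cos5.8° − 24·2.010 = 48.3; c'Δl = 20.91; W sinα = 9.8
Slice 3: Δl = 3.1/cos16.0° = 3.225 m; N'_3 = 227·cos16.0° − 26·3.225 = 134.4; c'Δl = 33.54; W sinα = 62.6
Slice 4: Δl = 1.8/cos26.4° = 2.010 m; N'_4 = 158·cos26.4° − 21·2.010 = 99.3; c'Δl = 20.90; W sinα = 70.3
Slice 5: Δl = 1.2/cos33.2° = 1.434 m; N'_5 = 110·cos33.2° − 48·1.434 = 23.2; c'Δl = 14.91; W sinα = 60.2
Slice 6: Δl = 2.7/cos43.0° = 3.692 m; N'_6 = 210·cos43.0° − 18·3.692 = 87.1; c'Δl = 38.39; W sinα = 143.2
Slice 7: Δl = 1.8/cos56.8° = 3.287 m; N'_7 = 52·cos56.8° − 0·3.287 = 28.5; c'Δl = 34.19; W sinα = 43.5
Σc'Δl = 189.9 kN/m; ΣN' = 453.4 kN/m; ΣW sinα = 386.7 kN/m
Resisting = 189.9 + 453.4·tan30.3° = 189.9 + 265.0 = 454.9 kN/m
FS = 454.9 / 386.7 = 1.176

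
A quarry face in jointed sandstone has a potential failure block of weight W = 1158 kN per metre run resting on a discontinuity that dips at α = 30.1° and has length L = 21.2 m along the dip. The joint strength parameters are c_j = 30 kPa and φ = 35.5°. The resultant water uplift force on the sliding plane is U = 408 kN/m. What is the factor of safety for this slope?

Resolving the block weight along and normal to the plane and applying the Mohr–Coulomb strength on the joint:
N' = W cosα − U = 1158·cos30.1° − 408 = 593.8 kN/m
Driving force T = W sinα = 1158·sin30.1° = 580.7 kN/m
Resisting force R = c_j·L + N'·tanφ = 30·21.2 + 593.8·tan35.5° = 636.0 + 423.6 = 1059.6 kN/m
FS = R / T = 1059.6 / 580.7 = 1.825

FS = 1.82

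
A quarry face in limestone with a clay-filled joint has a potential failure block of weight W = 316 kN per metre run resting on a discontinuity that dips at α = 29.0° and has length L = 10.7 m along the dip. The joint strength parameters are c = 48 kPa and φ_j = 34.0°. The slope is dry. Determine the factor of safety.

Resolving the block weight along and normal to the plane and applying the Mohr–Coulomb strength on the joint:
N' = W cosα = 316·cos29.0° = 276.4 kN/m
Driving force T = W sinα = 316·sin29.0° = 153.2 kN/m
Resisting force R = c·L + N'·tanφ_j = 48·10.7 + 276.4·tan34.0° = 513.6 + 186.4 = 700.0 kN/m
FS = R / T = 700.0 / 153.2 = 4.569

FS = 4.57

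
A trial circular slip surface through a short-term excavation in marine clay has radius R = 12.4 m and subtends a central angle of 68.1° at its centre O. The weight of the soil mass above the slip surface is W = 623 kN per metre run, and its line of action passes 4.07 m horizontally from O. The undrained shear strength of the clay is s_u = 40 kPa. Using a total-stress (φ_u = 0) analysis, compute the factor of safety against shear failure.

Taking moments about the centre O, the resisting moment is provided by the undrained shear strength acting along the arc:
Arc length L_a = R·θ = 12.4·(68.1°·π/180) = 12.4·1.1886 = 14.74 m
M_R = s_u·L_a·R = 40·14.74·12.4 = 7310.2 kN·m/m
M_D = W·d = 623·4.07 = 2535.6 kN·m/m
FS = M_R / M_D = 7310.2 / 2535.6 = 2.883

FS = 2.88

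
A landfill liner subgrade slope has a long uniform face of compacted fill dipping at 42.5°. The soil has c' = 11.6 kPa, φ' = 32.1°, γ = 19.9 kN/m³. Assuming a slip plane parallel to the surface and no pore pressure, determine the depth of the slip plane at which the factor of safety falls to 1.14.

Setting FS = 1.14 in FS = [c' + γz cos²β tanφ'] / [γz sinβ cosβ] and solving for z:
z = c' / [γ cosβ (FS·sinβ − cosβ·tanφ')]
  = 11.6 / [19.9·cos42.5°·(1.14·sin42.5° − cos42.5°·tan32.1°)]
  = 11.6 / [19.9·0.7373·(1.14·0.6756 − 0.7373·0.6273)]
  = 11.6 / 4.5142 = 2.570 m

z = 2.57 m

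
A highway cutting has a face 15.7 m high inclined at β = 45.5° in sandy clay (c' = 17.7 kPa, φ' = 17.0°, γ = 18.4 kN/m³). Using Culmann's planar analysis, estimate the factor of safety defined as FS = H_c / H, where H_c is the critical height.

H_c = (4c'/γ) · sinβ cosφ' / [1 − cos(β − φ')]
    = (4·17.7/18.4) · sin45.5°·cos17.0° / [1 − cos28.5°]
    = 3.848 · 0.6821 / 0.1212 = 21.66 m
FS = H_c / H = 21.66 / 15.7 = 1.379

FS = 1.38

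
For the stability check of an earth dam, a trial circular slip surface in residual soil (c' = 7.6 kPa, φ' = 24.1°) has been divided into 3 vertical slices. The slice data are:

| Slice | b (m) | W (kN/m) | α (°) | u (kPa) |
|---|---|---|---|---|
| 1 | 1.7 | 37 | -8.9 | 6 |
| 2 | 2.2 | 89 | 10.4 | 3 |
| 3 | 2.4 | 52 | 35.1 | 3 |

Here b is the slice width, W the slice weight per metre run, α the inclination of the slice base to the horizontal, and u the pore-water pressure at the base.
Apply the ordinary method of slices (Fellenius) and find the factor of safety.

Ordinary method of slices: FS = Σ[c'·Δl_i + (W_i cosα_i − u_i·Δl_i)·tanφ'] / Σ W_i sinα_i, with Δl_i = b_i / cosα_i.
Slice 1: Δl = 1.7/cos(-8.9°) = 1.721 m; N'_1 = 37·cos(-8.9°) − 6·1.721 = 26.2; c'Δl = 13.08; W sinα = -5.7
Slice 2: Δl = 2.2/cos10.4° = 2.237 m; N'_2 = 89·cos10.4° − 3·2.237 = 80.8; c'Δl = 17.00; W sinα = 16.1
Slice 3: Δl = 2.4/cos35.1° = 2.933 m; N'_3 = 52·cos35.1° − 3·2.933 = 33.7; c'Δl = 22.29; W sinα = 29.9
Σc'Δl = 52.4 kN/m; ΣN' = 140.8 kN/m; ΣW sinα = 40.2 kN/m
Resisting = 52.4 + 140.8·tan24.1° = 52.4 + 63.0 = 115.4 kN/m
FS = 115.4 / 40.2 = 2.867

FS = 2.87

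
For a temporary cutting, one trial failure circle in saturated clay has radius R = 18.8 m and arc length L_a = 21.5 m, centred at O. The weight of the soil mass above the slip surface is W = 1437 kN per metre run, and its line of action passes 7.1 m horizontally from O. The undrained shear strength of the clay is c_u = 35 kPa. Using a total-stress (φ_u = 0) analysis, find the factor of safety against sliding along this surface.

FS = 1.39

Taking moments about the centre O, the resisting moment is provided by the undrained shear strength acting along the arc:
M_R = c_u·L_a·R = 35·21.50·18.8 = 14147.0 kN·m/m
M_D = W·d = 1437·7.1 = 10202.7 kN·m/m
FS = M_R / M_D = 14147.0 / 10202.7 = 1.387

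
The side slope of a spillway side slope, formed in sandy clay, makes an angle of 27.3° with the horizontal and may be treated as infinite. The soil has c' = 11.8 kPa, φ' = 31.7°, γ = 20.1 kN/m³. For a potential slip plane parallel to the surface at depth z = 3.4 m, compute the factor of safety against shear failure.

For an infinite slope with a slip plane parallel to the surface (no pore pressure): FS = [c' + γz cos²β tanφ'] / [γz sinβ cosβ].
γz = 20.1·3.4 = 68.34 kN/m²
Numerator = 11.8 + 68.34·cos²27.3°·tan31.7° = 11.8 + 68.34·0.7896·0.6176 = 45.129 kPa
Denominator = 68.34·sin27.3°·cos27.3° = 68.34·0.4586·0.8886 = 27.853 kPa
FS = 45.129 / 27.853 = 1.620

FS = 1.62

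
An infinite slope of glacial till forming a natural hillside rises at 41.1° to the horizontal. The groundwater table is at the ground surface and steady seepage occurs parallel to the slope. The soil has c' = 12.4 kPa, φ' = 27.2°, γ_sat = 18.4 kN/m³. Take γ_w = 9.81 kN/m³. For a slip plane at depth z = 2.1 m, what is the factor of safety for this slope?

FS = 0.92

With seepage parallel to the slope and the water table at the surface, the effective normal stress on the slip plane uses the buoyant unit weight γ' = γ_sat − γ_w while the driving shear stress uses γ_sat:
FS = [c' + γ' z cos²β tanφ'] / [γ_sat z sinβ cosβ]
γ' = 18.4 − 9.81 = 8.59 kN/m³
Numerator = 12.4 + 8.59·2.1·cos²41.1°·tan27.2° = 12.4 + 8.59·2.1·0.5679·0.5139 = 17.664 kPa
Denominator = 18.4·2.1·sin41.1°·cos41.1° = 18.4·2.1·0.6574·0.7536 = 19.141 kPa
FS = 17.664 / 19.141 = 0.923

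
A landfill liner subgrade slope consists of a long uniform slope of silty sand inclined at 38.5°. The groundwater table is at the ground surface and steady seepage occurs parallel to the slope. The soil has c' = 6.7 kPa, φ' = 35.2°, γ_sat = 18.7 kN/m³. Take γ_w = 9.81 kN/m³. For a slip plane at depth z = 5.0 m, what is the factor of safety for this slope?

With seepage parallel to the slope and the water table at the surface, the effective normal stress on the slip plane uses the buoyant unit weight γ' = γ_sat − γ_w while the driving shear stress uses γ_sat:
FS = [c' + γ' z cos²β tanφ'] / [γ_sat z sinβ cosβ]
γ' = 18.7 − 9.81 = 8.89 kN/m³
Numerator = 6.7 + 8.89·5.0·cos²38.5°·tan35.2° = 6.7 + 8.89·5.0·0.6125·0.7054 = 25.905 kPa
Denominator = 18.7·5.0·sin38.5°·cos38.5° = 18.7·5.0·0.6225·0.7826 = 45.552 kPa
FS = 25.905 / 45.552 = 0.569

FS = 0.57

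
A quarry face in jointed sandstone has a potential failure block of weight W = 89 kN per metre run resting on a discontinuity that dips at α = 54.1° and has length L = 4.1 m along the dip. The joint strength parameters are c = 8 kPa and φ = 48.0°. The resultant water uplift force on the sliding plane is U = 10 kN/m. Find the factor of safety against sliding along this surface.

FS = 1.10

Resolving the block weight along and normal to the plane and applying the Mohr–Coulomb strength on the joint:
N' = W cosα − U = 89·cos54.1° − 10 = 42.2 kN/m
Driving force T = W sinα = 89·sin54.1° = 72.1 kN/m
Resisting force R = c·L + N'·tanφ = 8·4.1 + 42.2·tan48.0° = 32.8 + 46.9 = 79.7 kN/m
FS = R / T = 79.7 / 72.1 = 1.105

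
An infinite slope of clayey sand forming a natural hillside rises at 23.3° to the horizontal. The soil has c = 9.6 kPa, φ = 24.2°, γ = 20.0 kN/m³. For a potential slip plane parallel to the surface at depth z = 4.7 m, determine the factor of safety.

FS = 1.32

For an infinite slope with a slip plane parallel to the surface (no pore pressure): FS = [c + γz cos²β tanφ] / [γz sinβ cosβ].
γz = 20.0·4.7 = 94.00 kN/m²
Numerator = 9.6 + 94.00·cos²23.3°·tan24.2° = 9.6 + 94.00·0.8435·0.4494 = 45.236 kPa
Denominator = 94.00·sin23.3°·cos23.3° = 94.00·0.3955·0.9184 = 34.149 kPa
FS = 45.236 / 34.149 = 1.325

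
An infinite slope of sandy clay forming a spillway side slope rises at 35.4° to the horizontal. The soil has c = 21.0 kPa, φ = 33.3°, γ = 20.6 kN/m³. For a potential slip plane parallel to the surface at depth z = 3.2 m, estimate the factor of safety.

For an infinite slope with a slip plane parallel to the surface (no pore pressure): FS = [c + γz cos²β tanφ] / [γz sinβ cosβ].
γz = 20.6·3.2 = 65.92 kN/m²
Numerator = 21.0 + 65.92·cos²35.4°·tan33.3° = 21.0 + 65.92·0.6644·0.6569 = 49.771 kPa
Denominator = 65.92·sin35.4°·cos35.4° = 65.92·0.5793·0.8151 = 31.127 kPa
FS = 49.771 / 31.127 = 1.599

FS = 1.60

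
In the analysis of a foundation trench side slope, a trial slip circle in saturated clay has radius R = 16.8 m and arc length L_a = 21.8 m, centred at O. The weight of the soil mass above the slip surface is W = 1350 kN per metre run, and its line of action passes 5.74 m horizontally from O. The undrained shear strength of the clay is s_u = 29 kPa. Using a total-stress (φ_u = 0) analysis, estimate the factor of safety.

Taking moments about the centre O, the resisting moment is provided by the undrained shear strength acting along the arc:
M_R = s_u·L_a·R = 29·21.80·16.8 = 10621.0 kN·m/m
M_D = W·d = 1350·5.74 = 7749.0 kN·m/m
FS = M_R / M_D = 10621.0 / 7749.0 = 1.371

FS = 1.37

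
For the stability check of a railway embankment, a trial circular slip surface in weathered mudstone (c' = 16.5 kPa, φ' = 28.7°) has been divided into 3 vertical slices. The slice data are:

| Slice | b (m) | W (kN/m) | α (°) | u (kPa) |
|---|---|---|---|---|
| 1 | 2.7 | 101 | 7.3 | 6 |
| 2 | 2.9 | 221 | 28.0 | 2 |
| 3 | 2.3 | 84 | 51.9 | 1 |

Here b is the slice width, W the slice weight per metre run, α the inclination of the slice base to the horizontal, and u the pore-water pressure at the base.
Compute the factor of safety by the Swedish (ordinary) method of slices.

FS = 1.84

Ordinary method of slices: FS = Σ[c'·Δl_i + (W_i cosα_i − u_i·Δl_i)·tanφ'] / Σ W_i sinα_i, with Δl_i = b_i / cosα_i.
Slice 1: Δl = 2.7/cos7.3° = 2.722 m; N'_1 = 101·cos7.3° − 6·2.722 = 83.8; c'Δl = 44.91; W sinα = 12.8
Slice 2: Δl = 2.9/cos28.0° = 3.284 m; N'_2 = 221·cos28.0° − 2·3.284 = 188.6; c'Δl = 54.19; W sinα = 103.8
Slice 3: Δl = 2.3/cos51.9° = 3.727 m; N'_3 = 84·cos51.9° − 1·3.727 = 48.1; c'Δl = 61.50; W sinα = 66.1
Σc'Δl = 160.6 kN/m; ΣN' = 320.5 kN/m; ΣW sinα = 182.7 kN/m
Resisting = 160.6 + 320.5·tan28.7° = 160.6 + 175.5 = 336.1 kN/m
FS = 336.1 / 182.7 = 1.840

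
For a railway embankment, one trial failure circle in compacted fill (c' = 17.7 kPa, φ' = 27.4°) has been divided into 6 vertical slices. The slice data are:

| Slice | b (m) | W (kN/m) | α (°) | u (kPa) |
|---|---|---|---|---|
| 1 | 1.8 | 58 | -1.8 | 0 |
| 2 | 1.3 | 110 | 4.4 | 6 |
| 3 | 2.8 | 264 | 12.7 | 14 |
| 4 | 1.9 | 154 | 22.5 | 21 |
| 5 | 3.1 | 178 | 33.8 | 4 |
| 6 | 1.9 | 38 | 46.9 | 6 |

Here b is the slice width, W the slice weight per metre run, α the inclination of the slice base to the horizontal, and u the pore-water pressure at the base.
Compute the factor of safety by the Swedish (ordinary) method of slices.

Ordinary method of slices: FS = Σ[c'·Δl_i + (W_i cosα_i − u_i·Δl_i)·tanφ'] / Σ W_i sinα_i, with Δl_i = b_i / cosα_i.
Slice 1: Δl = 1.8/cos(-1.8°) = 1.801 m; N'_1 = 58·cos(-1.8°) − 0·1.801 = 58.0; c'Δl = 31.88; W sinα = -1.8
Slice 2: Δl = 1.3/cos4.4° = 1.304 m; N'_2 = 110·cos4.4° − 6·1.304 = 101.9; c'Δl = 23.08; W sinα = 8.4
Slice 3: Δl = 2.8/cos12.7° = 2.870 m; N'_3 = 264·cos12.7° − 14·2.870 = 217.4; c'Δl = 50.80; W sinα = 58.0
Slice 4: Δl = 1.9/cos22.5° = 2.057 m; N'_4 = 154·cos22.5° − 21·2.057 = 99.1; c'Δl = 36.40; W sinα = 58.9
Slice 5: Δl = 3.1/cos33.8° = 3.731 m; N'_5 = 178·cos33.8° − 4·3.731 = 133.0; c'Δl = 66.03; W sinα = 99.0
Slice 6: Δl = 1.9/cos46.9° = 2.781 m; N'_6 = 38·cos46.9° − 6·2.781 = 9.3; c'Δl = 49.22; W sinα = 27.7
Σc'Δl = 257.4 kN/m; ΣN' = 618.5 kN/m; ΣW sinα = 250.4 kN/m
Resisting = 257.4 + 618.5·tan27.4° = 257.4 + 320.6 = 578.0 kN/m
FS = 578.0 / 250.4 = 2.309

FS = 2.31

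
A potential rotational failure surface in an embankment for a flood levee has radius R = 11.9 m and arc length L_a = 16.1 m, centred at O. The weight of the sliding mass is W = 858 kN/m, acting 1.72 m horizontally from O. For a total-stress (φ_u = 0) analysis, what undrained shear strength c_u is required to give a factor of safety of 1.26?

FS = c_u·L_a·R / (W·d), so c_u = FS·W·d / (L_a·R).
c_u = 1.26·858·1.72 / (16.10·11.9) = 1859.5 / 191.59 = 9.71 kPa

c_u = 9.7 kPa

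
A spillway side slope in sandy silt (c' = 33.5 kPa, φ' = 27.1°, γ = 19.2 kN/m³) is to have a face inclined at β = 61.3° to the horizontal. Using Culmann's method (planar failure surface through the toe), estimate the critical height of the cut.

H_c = 31.52 m

Culmann's analysis gives the critical failure plane at α_cr = (β + φ')/2 = (61.3 + 27.1)/2 = 44.2°, and the critical height
H_c = (4c'/γ) · sinβ cosφ' / [1 − cos(β − φ')]
    = (4·33.5/19.2) · sin61.3°·cos27.1° / [1 − cos(34.2°)]
    = 6.979 · 0.8771·0.8902 / [1 − 0.8271]
    = 6.979 · 0.7808 / 0.1729
    = 31.52 m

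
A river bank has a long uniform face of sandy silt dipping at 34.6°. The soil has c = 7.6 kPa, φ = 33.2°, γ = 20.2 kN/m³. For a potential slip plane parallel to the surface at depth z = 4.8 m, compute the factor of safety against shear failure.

For an infinite slope with a slip plane parallel to the surface (no pore pressure): FS = [c + γz cos²β tanφ] / [γz sinβ cosβ].
γz = 20.2·4.8 = 96.96 kN/m²
Numerator = 7.6 + 96.96·cos²34.6°·tan33.2° = 7.6 + 96.96·0.6776·0.6544 = 50.590 kPa
Denominator = 96.96·sin34.6°·cos34.6° = 96.96·0.5678·0.8231 = 45.320 kPa
FS = 50.590 / 45.320 = 1.116

FS = 1.12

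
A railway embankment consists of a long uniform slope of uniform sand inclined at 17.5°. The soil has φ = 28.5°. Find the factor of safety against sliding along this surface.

For a dry cohesionless infinite slope the factor of safety is FS = tanφ / tanβ.
FS = tan28.5° / tan17.5° = 0.5430 / 0.3153 = 1.722

FS = 1.72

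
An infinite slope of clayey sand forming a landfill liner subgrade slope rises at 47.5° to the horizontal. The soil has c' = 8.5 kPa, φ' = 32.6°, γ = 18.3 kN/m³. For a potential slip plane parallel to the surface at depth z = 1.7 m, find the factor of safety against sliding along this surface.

For an infinite slope with a slip plane parallel to the surface (no pore pressure): FS = [c' + γz cos²β tanφ'] / [γz sinβ cosβ].
γz = 18.3·1.7 = 31.11 kN/m²
Numerator = 8.5 + 31.11·cos²47.5°·tan32.6° = 8.5 + 31.11·0.4564·0.6395 = 17.581 kPa
Denominator = 31.11·sin47.5°·cos47.5° = 31.11·0.7373·0.6756 = 15.496 kPa
FS = 17.581 / 15.496 = 1.135

FS = 1.13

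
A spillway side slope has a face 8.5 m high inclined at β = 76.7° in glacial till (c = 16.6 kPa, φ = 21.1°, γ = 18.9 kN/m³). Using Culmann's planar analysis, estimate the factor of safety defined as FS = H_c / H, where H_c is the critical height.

H_c = (4c/γ) · sinβ cosφ / [1 − cos(β − φ)]
    = (4·16.6/18.9) · sin76.7°·cos21.1° / [1 − cos55.6°]
    = 3.513 · 0.9079 / 0.4350 = 7.33 m
FS = H_c / H = 7.33 / 8.5 = 0.863

FS = 0.86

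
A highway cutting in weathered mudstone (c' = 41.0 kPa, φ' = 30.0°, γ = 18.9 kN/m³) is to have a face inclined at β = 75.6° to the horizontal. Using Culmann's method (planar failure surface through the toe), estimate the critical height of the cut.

Culmann's analysis gives the critical failure plane at α_cr = (β + φ')/2 = (75.6 + 30.0)/2 = 52.8°, and the critical height
H_c = (4c'/γ) · sinβ cosφ' / [1 − cos(β − φ')]
    = (4·41.0/18.9) · sin75.6°·cos30.0° / [1 − cos(45.6°)]
    = 8.677 · 0.9686·0.8660 / [1 − 0.6997]
    = 8.677 · 0.8388 / 0.3003
    = 24.23 m

H_c = 24.23 m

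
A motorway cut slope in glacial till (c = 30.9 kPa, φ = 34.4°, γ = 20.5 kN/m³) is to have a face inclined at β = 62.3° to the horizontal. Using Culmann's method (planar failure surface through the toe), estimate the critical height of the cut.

H_c = 37.89 m

Culmann's analysis gives the critical failure plane at α_cr = (β + φ)/2 = (62.3 + 34.4)/2 = 48.3°, and the critical height
H_c = (4c/γ) · sinβ cosφ / [1 − cos(β − φ)]
    = (4·30.9/20.5) · sin62.3°·cos34.4° / [1 − cos(27.9°)]
    = 6.029 · 0.8854·0.8251 / [1 − 0.8838]
    = 6.029 · 0.7306 / 0.1162
    = 37.89 m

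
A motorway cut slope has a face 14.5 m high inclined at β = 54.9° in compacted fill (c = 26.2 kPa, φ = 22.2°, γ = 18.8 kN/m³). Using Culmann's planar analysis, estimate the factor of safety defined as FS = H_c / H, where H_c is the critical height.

FS = 1.84

H_c = (4c/γ) · sinβ cosφ / [1 − cos(β − φ)]
    = (4·26.2/18.8) · sin54.9°·cos22.2° / [1 − cos32.7°]
    = 5.574 · 0.7575 / 0.1585 = 26.64 m
FS = H_c / H = 26.64 / 14.5 = 1.837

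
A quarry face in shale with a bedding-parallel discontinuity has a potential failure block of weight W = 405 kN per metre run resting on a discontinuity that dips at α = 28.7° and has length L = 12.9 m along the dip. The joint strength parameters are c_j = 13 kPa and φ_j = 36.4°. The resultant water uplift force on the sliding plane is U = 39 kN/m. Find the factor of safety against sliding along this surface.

Resolving the block weight along and normal to the plane and applying the Mohr–Coulomb strength on the joint:
N' = W cosα − U = 405·cos28.7° − 39 = 316.2 kN/m
Driving force T = W sinα = 405·sin28.7° = 194.5 kN/m
Resisting force R = c_j·L + N'·tanφ_j = 13·12.9 + 316.2·tan36.4° = 167.7 + 233.2 = 400.9 kN/m
FS = R / T = 400.9 / 194.5 = 2.061

FS = 2.06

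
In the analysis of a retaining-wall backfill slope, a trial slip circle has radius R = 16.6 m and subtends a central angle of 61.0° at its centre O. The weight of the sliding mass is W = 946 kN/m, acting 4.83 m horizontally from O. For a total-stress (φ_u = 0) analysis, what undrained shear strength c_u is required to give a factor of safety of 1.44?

c_u = 22.4 kPa

FS = c_u·L_a·R / (W·d), so c_u = FS·W·d / (L_a·R).
Arc length L_a = R·θ = 16.6·(61.0°·π/180) = 16.6·1.0647 = 17.67 m
c_u = 1.44·946·4.83 / (17.67·16.6) = 6579.6 / 293.38 = 22.43 kPa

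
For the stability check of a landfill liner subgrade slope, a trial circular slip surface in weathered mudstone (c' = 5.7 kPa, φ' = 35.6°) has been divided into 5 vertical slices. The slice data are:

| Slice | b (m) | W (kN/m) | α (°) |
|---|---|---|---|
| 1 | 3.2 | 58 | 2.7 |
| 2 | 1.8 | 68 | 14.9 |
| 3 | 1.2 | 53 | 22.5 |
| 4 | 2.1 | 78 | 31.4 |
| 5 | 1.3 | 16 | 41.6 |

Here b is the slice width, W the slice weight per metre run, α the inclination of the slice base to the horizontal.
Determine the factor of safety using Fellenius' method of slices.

Ordinary method of slices: FS = Σ[c'·Δl_i + (W_i cosα_i)·tanφ'] / Σ W_i sinα_i, with Δl_i = b_i / cosα_i.
Slice 1: Δl = 3.2/cos2.7° = 3.204 m; N'_1 = 58·cos2.7° = 57.9; c'Δl = 18.26; W sinα = 2.7
Slice 2: Δl = 1.8/cos14.9° = 1.863 m; N'_2 = 68·cos14.9° = 65.7; c'Δl = 10.62; W sinα = 17.5
Slice 3: Δl = 1.2/cos22.5° = 1.299 m; N'_3 = 53·cos22.5° = 49.0; c'Δl = 7.40; W sinα = 20.3
Slice 4: Δl = 2.1/cos31.4° = 2.460 m; N'_4 = 78·cos31.4° = 66.6; c'Δl = 14.02; W sinα = 40.6
Slice 5: Δl = 1.3/cos41.6° = 1.738 m; N'_5 = 16·cos41.6° = 12.0; c'Δl = 9.91; W sinα = 10.6
Σc'Δl = 60.2 kN/m; ΣN' = 251.2 kN/m; ΣW sinα = 91.8 kN/m
Resisting = 60.2 + 251.2·tan35.6° = 60.2 + 179.8 = 240.0 kN/m
FS = 240.0 / 91.8 = 2.616

FS = 2.62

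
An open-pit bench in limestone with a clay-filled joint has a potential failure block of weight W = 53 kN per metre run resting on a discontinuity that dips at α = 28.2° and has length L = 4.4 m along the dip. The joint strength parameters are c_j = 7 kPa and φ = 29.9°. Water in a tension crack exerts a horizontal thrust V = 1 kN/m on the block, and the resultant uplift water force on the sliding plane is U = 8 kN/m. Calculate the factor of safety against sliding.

Resolving the block weight along and normal to the plane and applying the Mohr–Coulomb strength on the joint:
N' = W cosα − U − V sinα = 53·cos28.2° − 8 − 1·sin28.2° = 38.2 kN/m
Driving force T = W sinα + V cosα = 53·sin28.2° + 1·cos28.2° = 25.9 kN/m
Resisting force R = c_j·L + N'·tanφ = 7·4.4 + 38.2·tan29.9° = 30.8 + 22.0 = 52.8 kN/m
FS = R / T = 52.8 / 25.9 = 2.036

FS = 2.04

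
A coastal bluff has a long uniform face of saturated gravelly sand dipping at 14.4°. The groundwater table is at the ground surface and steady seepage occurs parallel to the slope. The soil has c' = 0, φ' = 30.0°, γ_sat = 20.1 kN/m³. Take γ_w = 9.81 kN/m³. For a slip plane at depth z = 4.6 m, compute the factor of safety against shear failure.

FS = 1.15

With seepage parallel to the slope and the water table at the surface, the effective normal stress on the slip plane uses the buoyant unit weight γ' = γ_sat − γ_w while the driving shear stress uses γ_sat:
FS = [c' + γ' z cos²β tanφ'] / [γ_sat z sinβ cosβ]
(For c' = 0 this reduces to FS = (γ'/γ_sat)·tanφ'/tanβ.)
γ' = 20.1 − 9.81 = 10.29 kN/m³
Numerator = 0.0 + 10.29·4.6·cos²14.4°·tan30.0° = 0.0 + 10.29·4.6·0.9382·0.5774 = 25.638 kPa
Denominator = 20.1·4.6·sin14.4°·cos14.4° = 20.1·4.6·0.2487·0.9686 = 22.271 kPa
FS = 25.638 / 22.271 = 1.151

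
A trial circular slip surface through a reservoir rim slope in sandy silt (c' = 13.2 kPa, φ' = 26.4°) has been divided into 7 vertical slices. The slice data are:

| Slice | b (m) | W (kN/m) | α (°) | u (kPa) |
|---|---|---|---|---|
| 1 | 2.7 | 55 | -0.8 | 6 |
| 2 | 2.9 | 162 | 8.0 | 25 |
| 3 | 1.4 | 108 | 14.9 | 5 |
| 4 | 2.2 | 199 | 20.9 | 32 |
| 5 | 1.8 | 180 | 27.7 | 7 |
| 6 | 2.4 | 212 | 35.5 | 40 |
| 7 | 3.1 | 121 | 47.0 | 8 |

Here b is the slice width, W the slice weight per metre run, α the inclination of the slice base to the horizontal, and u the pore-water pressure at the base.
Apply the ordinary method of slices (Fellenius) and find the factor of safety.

FS = 1.29

Ordinary method of slices: FS = Σ[c'·Δl_i + (W_i cosα_i − u_i·Δl_i)·tanφ'] / Σ W_i sinα_i, with Δl_i = b_i / cosα_i.
Slice 1: Δl = 2.7/cos(-0.8°) = 2.700 m; N'_1 = 55·cos(-0.8°) − 6·2.700 = 38.8; c'Δl = 35.64; W sinα = -0.8
Slice 2: Δl = 2.9/cos8.0° = 2.928 m; N'_2 = 162·cos8.0° − 25·2.928 = 87.2; c'Δl = 38.66; W sinα = 22.5
Slice 3: Δl = 1.4/cos14.9° = 1.449 m; N'_3 = 108·cos14.9° − 5·1.449 = 97.1; c'Δl = 19.12; W sinα = 27.8
Slice 4: Δl = 2.2/cos20.9° = 2.355 m; N'_4 = 199·cos20.9° − 32·2.355 = 110.5; c'Δl = 31.09; W sinα = 71.0
Slice 5: Δl = 1.8/cos27.7° = 2.033 m; N'_5 = 180·cos27.7° − 7·2.033 = 145.1; c'Δl = 26.84; W sinα = 83.7
Slice 6: Δl = 2.4/cos35.5° = 2.948 m; N'_6 = 212·cos35.5° − 40·2.948 = 54.7; c'Δl = 38.91; W sinα = 123.1
Slice 7: Δl = 3.1/cos47.0° = 4.545 m; N'_7 = 121·cos47.0° − 8·4.545 = 46.2; c'Δl = 60.00; W sinα = 88.5
Σc'Δl = 250.3 kN/m; ΣN' = 579.6 kN/m; ΣW sinα = 415.8 kN/m
Resisting = 250.3 + 579.6·tan26.4° = 250.3 + 287.7 = 538.0 kN/m
FS = 538.0 / 415.8 = 1.294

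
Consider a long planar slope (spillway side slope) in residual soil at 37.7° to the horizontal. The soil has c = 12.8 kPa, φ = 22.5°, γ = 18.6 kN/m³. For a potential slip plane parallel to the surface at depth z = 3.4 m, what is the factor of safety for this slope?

For an infinite slope with a slip plane parallel to the surface (no pore pressure): FS = [c + γz cos²β tanφ] / [γz sinβ cosβ].
γz = 18.6·3.4 = 63.24 kN/m²
Numerator = 12.8 + 63.24·cos²37.7°·tan22.5° = 12.8 + 63.24·0.6260·0.4142 = 29.199 kPa
Denominator = 63.24·sin37.7°·cos37.7° = 63.24·0.6115·0.7912 = 30.599 kPa
FS = 29.199 / 30.599 = 0.954

FS = 0.95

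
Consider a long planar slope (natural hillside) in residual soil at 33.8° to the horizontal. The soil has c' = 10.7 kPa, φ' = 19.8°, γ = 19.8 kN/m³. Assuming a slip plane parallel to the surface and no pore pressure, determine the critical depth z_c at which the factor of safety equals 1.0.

Setting FS = 1.00 in FS = [c' + γz cos²β tanφ'] / [γz sinβ cosβ] and solving for z:
z = c' / [γ cosβ (FS·sinβ − cosβ·tanφ')]
  = 10.7 / [19.8·cos33.8°·(1.00·sin33.8° − cos33.8°·tan19.8°)]
  = 10.7 / [19.8·0.8310·(1.00·0.5563 − 0.8310·0.3600)]
  = 10.7 / 4.2306 = 2.529 m

z_c = 2.53 m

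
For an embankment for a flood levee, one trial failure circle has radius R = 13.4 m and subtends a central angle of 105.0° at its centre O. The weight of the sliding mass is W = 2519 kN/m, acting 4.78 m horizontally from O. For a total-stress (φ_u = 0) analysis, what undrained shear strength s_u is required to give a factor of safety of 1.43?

FS = s_u·L_a·R / (W·d), so s_u = FS·W·d / (L_a·R).
Arc length L_a = R·θ = 13.4·(105.0°·π/180) = 13.4·1.8326 = 24.56 m
s_u = 1.43·2519·4.78 / (24.56·13.4) = 17218.4 / 329.06 = 52.33 kPa

s_u = 52.3 kPa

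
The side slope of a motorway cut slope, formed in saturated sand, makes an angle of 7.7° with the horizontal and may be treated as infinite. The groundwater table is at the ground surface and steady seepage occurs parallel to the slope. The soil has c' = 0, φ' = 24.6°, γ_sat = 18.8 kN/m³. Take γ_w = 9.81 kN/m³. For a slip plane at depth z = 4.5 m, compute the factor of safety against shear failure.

With seepage parallel to the slope and the water table at the surface, the effective normal stress on the slip plane uses the buoyant unit weight γ' = γ_sat − γ_w while the driving shear stress uses γ_sat:
FS = [c' + γ' z cos²β tanφ'] / [γ_sat z sinβ cosβ]
(For c' = 0 this reduces to FS = (γ'/γ_sat)·tanφ'/tanβ.)
γ' = 18.8 − 9.81 = 8.99 kN/m³
Numerator = 0.0 + 8.99·4.5·cos²7.7°·tan24.6° = 0.0 + 8.99·4.5·0.9820·0.4578 = 18.189 kPa
Denominator = 18.8·4.5·sin7.7°·cos7.7° = 18.8·4.5·0.1340·0.9910 = 11.233 kPa
FS = 18.189 / 11.233 = 1.619

FS = 1.62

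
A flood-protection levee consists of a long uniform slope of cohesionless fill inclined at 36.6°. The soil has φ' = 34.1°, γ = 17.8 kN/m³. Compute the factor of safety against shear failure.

FS = 0.91

For a dry cohesionless infinite slope the factor of safety is FS = tanφ' / tanβ.
FS = tan34.1° / tan36.6° = 0.6771 / 0.7427 = 0.912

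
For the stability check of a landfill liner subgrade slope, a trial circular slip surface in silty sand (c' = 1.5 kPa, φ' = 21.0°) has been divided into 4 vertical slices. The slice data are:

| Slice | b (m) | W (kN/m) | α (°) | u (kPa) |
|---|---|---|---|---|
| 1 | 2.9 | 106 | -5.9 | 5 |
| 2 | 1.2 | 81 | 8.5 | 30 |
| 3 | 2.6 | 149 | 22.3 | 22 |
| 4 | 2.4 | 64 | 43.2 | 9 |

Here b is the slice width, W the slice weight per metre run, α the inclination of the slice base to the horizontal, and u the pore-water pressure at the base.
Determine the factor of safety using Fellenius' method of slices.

FS = 1.01

Ordinary method of slices: FS = Σ[c'·Δl_i + (W_i cosα_i − u_i·Δl_i)·tanφ'] / Σ W_i sinα_i, with Δl_i = b_i / cosα_i.
Slice 1: Δl = 2.9/cos(-5.9°) = 2.915 m; N'_1 = 106·cos(-5.9°) − 5·2.915 = 90.9; c'Δl = 4.37; W sinα = -10.9
Slice 2: Δl = 1.2/cos8.5° = 1.213 m; N'_2 = 81·cos8.5° − 30·1.213 = 43.7; c'Δl = 1.82; W sinα = 12.0
Slice 3: Δl = 2.6/cos22.3° = 2.810 m; N'_3 = 149·cos22.3° − 22·2.810 = 76.0; c'Δl = 4.22; W sinα = 56.5
Slice 4: Δl = 2.4/cos43.2° = 3.292 m; N'_4 = 64·cos43.2° − 9·3.292 = 17.0; c'Δl = 4.94; W sinα = 43.8
Σc'Δl = 15.3 kN/m; ΣN' = 227.6 kN/m; ΣW sinα = 101.4 kN/m
Resisting = 15.3 + 227.6·tan21.0° = 15.3 + 87.4 = 102.7 kN/m
FS = 102.7 / 101.4 = 1.013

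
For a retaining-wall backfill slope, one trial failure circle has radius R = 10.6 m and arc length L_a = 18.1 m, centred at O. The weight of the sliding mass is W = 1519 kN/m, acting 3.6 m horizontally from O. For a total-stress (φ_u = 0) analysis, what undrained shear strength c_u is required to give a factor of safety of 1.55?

FS = c_u·L_a·R / (W·d), so c_u = FS·W·d / (L_a·R).
c_u = 1.55·1519·3.6 / (18.10·10.6) = 8476.0 / 191.86 = 44.18 kPa

c_u = 44.2 kPa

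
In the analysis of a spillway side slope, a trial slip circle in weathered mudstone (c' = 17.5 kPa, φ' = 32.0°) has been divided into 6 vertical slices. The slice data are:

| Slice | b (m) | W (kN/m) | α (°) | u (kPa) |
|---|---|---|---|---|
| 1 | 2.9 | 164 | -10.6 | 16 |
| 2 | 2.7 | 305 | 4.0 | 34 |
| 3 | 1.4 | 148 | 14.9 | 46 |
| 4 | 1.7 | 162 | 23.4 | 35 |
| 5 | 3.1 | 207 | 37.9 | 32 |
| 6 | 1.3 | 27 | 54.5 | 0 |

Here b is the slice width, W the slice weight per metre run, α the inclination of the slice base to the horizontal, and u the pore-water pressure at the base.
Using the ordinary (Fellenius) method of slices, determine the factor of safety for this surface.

FS = 2.48

Ordinary method of slices: FS = Σ[c'·Δl_i + (W_i cosα_i − u_i·Δl_i)·tanφ'] / Σ W_i sinα_i, with Δl_i = b_i / cosα_i.
Slice 1: Δl = 2.9/cos(-10.6°) = 2.950 m; N'_1 = 164·cos(-10.6°) − 16·2.950 = 114.0; c'Δl = 51.63; W sinα = -30.2
Slice 2: Δl = 2.7/cos4.0° = 2.707 m; N'_2 = 305·cos4.0° − 34·2.707 = 212.2; c'Δl = 47.37; W sinα = 21.3
Slice 3: Δl = 1.4/cos14.9° = 1.449 m; N'_3 = 148·cos14.9° − 46·1.449 = 76.4; c'Δl = 25.35; W sinα = 38.1
Slice 4: Δl = 1.7/cos23.4° = 1.852 m; N'_4 = 162·cos23.4° − 35·1.852 = 83.8; c'Δl = 32.42; W sinα = 64.3
Slice 5: Δl = 3.1/cos37.9° = 3.929 m; N'_5 = 207·cos37.9° − 32·3.929 = 37.6; c'Δl = 68.75; W sinα = 127.2
Slice 6: Δl = 1.3/cos54.5° = 2.239 m; N'_6 = 27·cos54.5° − 0·2.239 = 15.7; c'Δl = 39.18; W sinα = 22.0
Σc'Δl = 264.7 kN/m; ΣN' = 539.8 kN/m; ΣW sinα = 242.6 kN/m
Resisting = 264.7 + 539.8·tan32.0° = 264.7 + 337.3 = 602.0 kN/m
FS = 602.0 / 242.6 = 2.481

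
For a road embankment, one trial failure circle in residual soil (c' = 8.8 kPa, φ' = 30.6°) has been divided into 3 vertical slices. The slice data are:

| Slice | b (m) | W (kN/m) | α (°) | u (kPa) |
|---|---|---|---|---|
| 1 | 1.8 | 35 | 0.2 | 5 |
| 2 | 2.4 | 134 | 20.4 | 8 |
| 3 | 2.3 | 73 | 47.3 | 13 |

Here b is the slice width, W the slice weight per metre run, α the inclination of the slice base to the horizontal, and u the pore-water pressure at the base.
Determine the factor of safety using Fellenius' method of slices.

Ordinary method of slices: FS = Σ[c'·Δl_i + (W_i cosα_i − u_i·Δl_i)·tanφ'] / Σ W_i sinα_i, with Δl_i = b_i / cosα_i.
Slice 1: Δl = 1.8/cos0.2° = 1.800 m; N'_1 = 35·cos0.2° − 5·1.800 = 26.0; c'Δl = 15.84; W sinα = 0.1
Slice 2: Δl = 2.4/cos20.4° = 2.561 m; N'_2 = 134·cos20.4° − 8·2.561 = 105.1; c'Δl = 22.53; W sinα = 46.7
Slice 3: Δl = 2.3/cos47.3° = 3.392 m; N'_3 = 73·cos47.3° − 13·3.392 = 5.4; c'Δl = 29.85; W sinα = 53.6
Σc'Δl = 68.2 kN/m; ΣN' = 136.5 kN/m; ΣW sinα = 100.5 kN/m
Resisting = 68.2 + 136.5·tan30.6° = 68.2 + 80.7 = 149.0 kN/m
FS = 149.0 / 100.5 = 1.482

FS = 1.48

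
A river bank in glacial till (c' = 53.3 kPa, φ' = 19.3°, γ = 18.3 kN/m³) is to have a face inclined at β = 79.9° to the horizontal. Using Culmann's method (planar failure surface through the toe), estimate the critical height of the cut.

Culmann's analysis gives the critical failure plane at α_cr = (β + φ')/2 = (79.9 + 19.3)/2 = 49.6°, and the critical height
H_c = (4c'/γ) · sinβ cosφ' / [1 − cos(β − φ')]
    = (4·53.3/18.3) · sin79.9°·cos19.3° / [1 − cos(60.6°)]
    = 11.650 · 0.9845·0.9438 / [1 − 0.4909]
    = 11.650 · 0.9292 / 0.5091
    = 21.26 m

H_c = 21.26 m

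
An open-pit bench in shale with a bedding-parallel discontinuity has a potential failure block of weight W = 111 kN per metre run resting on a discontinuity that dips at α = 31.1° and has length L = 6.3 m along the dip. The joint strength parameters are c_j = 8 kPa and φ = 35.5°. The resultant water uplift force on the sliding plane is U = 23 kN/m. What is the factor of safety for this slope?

FS = 1.78

Resolving the block weight along and normal to the plane and applying the Mohr–Coulomb strength on the joint:
N' = W cosα − U = 111·cos31.1° − 23 = 72.0 kN/m
Driving force T = W sinα = 111·sin31.1° = 57.3 kN/m
Resisting force R = c_j·L + N'·tanφ = 8·6.3 + 72.0·tan35.5° = 50.4 + 51.4 = 101.8 kN/m
FS = R / T = 101.8 / 57.3 = 1.775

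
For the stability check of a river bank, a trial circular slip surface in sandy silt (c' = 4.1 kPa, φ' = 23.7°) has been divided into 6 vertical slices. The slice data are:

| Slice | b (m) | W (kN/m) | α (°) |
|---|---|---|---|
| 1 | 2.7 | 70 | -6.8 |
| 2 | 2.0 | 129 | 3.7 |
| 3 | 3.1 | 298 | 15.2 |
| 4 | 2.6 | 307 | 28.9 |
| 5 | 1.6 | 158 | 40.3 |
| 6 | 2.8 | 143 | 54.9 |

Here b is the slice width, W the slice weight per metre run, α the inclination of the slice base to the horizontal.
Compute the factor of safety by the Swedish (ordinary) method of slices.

Ordinary method of slices: FS = Σ[c'·Δl_i + (W_i cosα_i)·tanφ'] / Σ W_i sinα_i, with Δl_i = b_i / cosα_i.
Slice 1: Δl = 2.7/cos(-6.8°) = 2.719 m; N'_1 = 70·cos(-6.8°) = 69.5; c'Δl = 11.15; W sinα = -8.3
Slice 2: Δl = 2.0/cos3.7° = 2.004 m; N'_2 = 129·cos3.7° = 128.7; c'Δl = 8.22; W sinα = 8.3
Slice 3: Δl = 3.1/cos15.2° = 3.212 m; N'_3 = 298·cos15.2° = 287.6; c'Δl = 13.17; W sinα = 78.1
Slice 4: Δl = 2.6/cos28.9° = 2.970 m; N'_4 = 307·cos28.9° = 268.8; c'Δl = 12.18; W sinα = 148.4
Slice 5: Δl = 1.6/cos40.3° = 2.098 m; N'_5 = 158·cos40.3° = 120.5; c'Δl = 8.60; W sinα = 102.2
Slice 6: Δl = 2.8/cos54.9° = 4.870 m; N'_6 = 143·cos54.9° = 82.2; c'Δl = 19.97; W sinα = 117.0
Σc'Δl = 73.3 kN/m; ΣN' = 957.3 kN/m; ΣW sinα = 445.7 kN/m
Resisting = 73.3 + 957.3·tan23.7° = 73.3 + 420.2 = 493.5 kN/m
FS = 493.5 / 445.7 = 1.107

FS = 1.11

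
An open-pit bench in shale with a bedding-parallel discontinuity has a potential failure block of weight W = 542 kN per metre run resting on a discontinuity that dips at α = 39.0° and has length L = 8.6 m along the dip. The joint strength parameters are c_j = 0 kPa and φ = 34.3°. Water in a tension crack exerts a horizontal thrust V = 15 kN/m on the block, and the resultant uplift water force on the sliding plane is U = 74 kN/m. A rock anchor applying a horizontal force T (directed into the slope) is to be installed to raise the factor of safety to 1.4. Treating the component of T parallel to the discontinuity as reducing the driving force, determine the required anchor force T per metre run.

T = 174 kN/m

Resolving forces along and normal to the sliding plane, with the horizontal anchor force T adding T·sinα to the effective normal force and T·cosα acting up the plane against the driving force:
FS = [c_jL + (W cosα − U − V sinα + T sinα) tanφ] / [W sinα + V cosα − T cosα]
Without the anchor: N' = 337.8 kN/m, driving T_d = 352.7 kN/m, resisting R = 0·8.6 + 337.8·tan34.3° = 230.4 kN/m, FS = 0.65.
Setting FS = 1.4 and solving for T:
1.4·(352.7 − T cos39.0°) = 230.4 + T sin39.0°·tan34.3°
T·(sin39.0°·tan34.3° + 1.4·cos39.0°) = 1.4·352.7 − 230.4
T·(0.6293·0.6822 + 1.4·0.7771) = 493.8 − 230.4 = 263.4
T·1.5173 = 263.4
T = 173.6 kN/m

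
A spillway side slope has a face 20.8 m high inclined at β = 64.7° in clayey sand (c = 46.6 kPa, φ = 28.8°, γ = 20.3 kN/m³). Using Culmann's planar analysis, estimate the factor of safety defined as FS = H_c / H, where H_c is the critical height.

FS = 1.84

H_c = (4c/γ) · sinβ cosφ / [1 − cos(β − φ)]
    = (4·46.6/20.3) · sin64.7°·cos28.8° / [1 − cos35.9°]
    = 9.182 · 0.7923 / 0.1900 = 38.30 m
FS = H_c / H = 38.30 / 20.8 = 1.841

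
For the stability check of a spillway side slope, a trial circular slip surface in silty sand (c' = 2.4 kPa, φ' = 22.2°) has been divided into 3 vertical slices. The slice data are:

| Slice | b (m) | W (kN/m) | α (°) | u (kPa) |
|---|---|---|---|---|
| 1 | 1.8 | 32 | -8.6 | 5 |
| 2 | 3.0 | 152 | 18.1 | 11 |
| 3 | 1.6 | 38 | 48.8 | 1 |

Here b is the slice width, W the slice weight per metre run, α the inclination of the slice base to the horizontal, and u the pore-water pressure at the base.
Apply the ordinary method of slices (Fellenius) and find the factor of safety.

FS = 1.14

Ordinary method of slices: FS = Σ[c'·Δl_i + (W_i cosα_i − u_i·Δl_i)·tanφ'] / Σ W_i sinα_i, with Δl_i = b_i / cosα_i.
Slice 1: Δl = 1.8/cos(-8.6°) = 1.820 m; N'_1 = 32·cos(-8.6°) − 5·1.820 = 22.5; c'Δl = 4.37; W sinα = -4.8
Slice 2: Δl = 3.0/cos18.1° = 3.156 m; N'_2 = 152·cos18.1° − 11·3.156 = 109.8; c'Δl = 7.57; W sinα = 47.2
Slice 3: Δl = 1.6/cos48.8° = 2.429 m; N'_3 = 38·cos48.8° − 1·2.429 = 22.6; c'Δl = 5.83; W sinα = 28.6
Σc'Δl = 17.8 kN/m; ΣN' = 154.9 kN/m; ΣW sinα = 71.0 kN/m
Resisting = 17.8 + 154.9·tan22.2° = 17.8 + 63.2 = 81.0 kN/m
FS = 81.0 / 71.0 = 1.140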